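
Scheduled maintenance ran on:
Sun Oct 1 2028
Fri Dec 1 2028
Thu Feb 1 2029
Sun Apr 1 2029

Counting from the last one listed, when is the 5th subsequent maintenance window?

Each date is the 1st; the gaps (61, 62, 59) track the month lengths.
The rule is the 1st of every 2 months.
Next: June 2029 → Fri Jun 1 2029.
Next: August 2029 → Wed Aug 1 2029.
October 2029: Mon Oct 1 2029.
December 2029: Sat Dec 1 2029.
Next: February 2030 → Fri Feb 1 2030.

Fri Feb 1 2030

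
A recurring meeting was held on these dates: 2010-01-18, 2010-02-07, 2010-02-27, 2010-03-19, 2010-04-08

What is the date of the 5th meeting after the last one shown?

Gaps between consecutive events: 20, 20, 20, 20 days — a constant 20-day interval.
2010-04-08 + 20 days = 2010-04-28.
2010-04-28 + 20 days = 2010-05-18.
2010-05-18 + 20 days = 2010-06-07.
2010-06-07 + 20 days = 2010-06-27.
2010-06-27 + 20 days = 2010-07-17.

2010-07-17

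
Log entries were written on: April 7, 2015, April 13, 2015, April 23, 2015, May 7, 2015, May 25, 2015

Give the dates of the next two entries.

June 16, 2015; July 12, 2015

Intervals are 6, 10, 14, 18 days — an arithmetic progression with common difference 4.
Next gap: 22 days. May 25, 2015 + 22 days = June 16, 2015.
Next gap: 26 days. June 16, 2015 + 26 days = July 12, 2015.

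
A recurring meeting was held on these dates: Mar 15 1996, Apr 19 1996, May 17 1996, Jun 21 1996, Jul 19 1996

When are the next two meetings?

Aug 16 1996, Sep 20 1996

All dates are Fridays, 35, 28, 35, 28 days apart.
Specifically, the 3rd Friday of each month.
3rd Friday of August 1996: Aug 16 1996.
September 1996 — 3rd Friday is Sep 20 1996.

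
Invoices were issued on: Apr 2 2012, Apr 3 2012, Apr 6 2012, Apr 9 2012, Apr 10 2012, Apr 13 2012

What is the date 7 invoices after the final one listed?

Gaps: 1, 3, 3, 1, 3 days — not constant, but cyclic with period 3.
The events fall on every Monday, Tuesday and Friday.
The following Monday is Apr 16 2012.
Next Tuesday: Apr 17 2012.
The following Friday is Apr 20 2012.
Next Monday: Apr 23 2012.
The following Tuesday is Apr 24 2012.
Next Friday: Apr 27 2012.
The following Monday is Apr 30 2012.

Apr 30 2012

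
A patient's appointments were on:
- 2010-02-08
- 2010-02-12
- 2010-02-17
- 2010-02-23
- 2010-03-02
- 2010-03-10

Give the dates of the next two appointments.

2010-03-19, 2010-03-29

The spacing grows by 1 each time: 4, 5, 6, 7, 8 days.
Next gap: 9 days. 2010-03-10 + 9 days = 2010-03-19.
Next gap: 10 days. 2010-03-19 + 10 days = 2010-03-29.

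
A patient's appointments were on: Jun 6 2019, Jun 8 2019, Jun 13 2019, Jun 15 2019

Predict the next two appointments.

Jun 20 2019, Jun 22 2019

The gap pattern 2, 5, 2 repeats every 2 events.
These are the Thursdays and Saturdays of each week.
The following Thursday is Jun 20 2019.
Next Saturday: Jun 22 2019.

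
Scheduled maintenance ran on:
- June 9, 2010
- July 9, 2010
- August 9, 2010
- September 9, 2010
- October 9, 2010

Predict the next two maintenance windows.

The day-of-month is always 9 (30, 31, 31, 30 days between events).
So this recurs on the 9th of each month.
Next: November 2010 → November 9, 2010.
Next: December 2010 → December 9, 2010.

November 9, 2010; December 9, 2010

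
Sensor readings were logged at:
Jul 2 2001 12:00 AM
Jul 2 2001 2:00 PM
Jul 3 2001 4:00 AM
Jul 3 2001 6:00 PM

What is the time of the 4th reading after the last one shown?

Gaps: 14, 14, 14 hours — each event is 14 hours after the previous one.
Jul 3 2001 6:00 PM + 14 h = Jul 4 2001 8:00 AM.
Jul 4 2001 8:00 AM + 14 h = Jul 4 2001 10:00 PM.
Jul 4 2001 10:00 PM + 14 h = Jul 5 2001 12:00 PM.
Jul 5 2001 12:00 PM + 14 h = Jul 6 2001 2:00 AM.

Jul 6 2001 2:00 AM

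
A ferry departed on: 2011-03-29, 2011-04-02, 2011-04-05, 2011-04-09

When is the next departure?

2011-04-12

Gaps: 4, 3, 4 days — not constant, but cyclic with period 2.
The events fall on every Tuesday and Saturday.
Next Tuesday: 2011-04-12.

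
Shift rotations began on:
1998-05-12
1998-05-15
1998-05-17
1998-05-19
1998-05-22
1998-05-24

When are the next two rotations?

Every event lands on a Tuesday or Friday or Sunday (gaps cycle 3, 2, 2, 3, 2).
So the schedule is: every Tuesday, Friday and Sunday.
Next Tuesday: 1998-05-26.
Next Friday: 1998-05-29.

1998-05-26, 1998-05-29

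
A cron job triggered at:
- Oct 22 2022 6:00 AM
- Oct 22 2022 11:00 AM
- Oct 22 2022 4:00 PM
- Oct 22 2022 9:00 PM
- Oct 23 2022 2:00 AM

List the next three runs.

Oct 23 2022 7:00 AM, Oct 23 2022 12:00 PM, Oct 23 2022 5:00 PM

The interval is a steady 5 hours (5, 5, 5, 5).
Oct 23 2022 2:00 AM + 5 h = Oct 23 2022 7:00 AM.
Oct 23 2022 7:00 AM + 5 h = Oct 23 2022 12:00 PM.
Oct 23 2022 12:00 PM + 5 h = Oct 23 2022 5:00 PM.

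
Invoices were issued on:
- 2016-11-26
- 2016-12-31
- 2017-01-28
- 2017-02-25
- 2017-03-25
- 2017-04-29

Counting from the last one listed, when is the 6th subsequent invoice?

2017-10-28

These are Saturdays with 35, 28, 28, 28, 35-day gaps.
Each is the final Saturday of its month — 2016-12-31 is past the 28th, so '4th Saturday' doesn't fit.
Last Saturday of May 2017: 2017-05-27.
June 2017 ends with Saturday 2017-06-24.
July 2017 ends with Saturday 2017-07-29.
Last Saturday of August 2017: 2017-08-26.
Last Saturday of September 2017: 2017-09-30.
Last Saturday of October 2017: 2017-10-28.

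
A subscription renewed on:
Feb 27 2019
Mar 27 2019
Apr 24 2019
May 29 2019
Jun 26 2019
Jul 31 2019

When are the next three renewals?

All Wednesdays; the gaps (28, 28, 35, 28, 35) vary with month length.
This is the last Wednesday of each month.
Last Wednesday of August 2019: Aug 28 2019.
Last Wednesday of September 2019: Sep 25 2019.
October 2019 ends with Wednesday Oct 30 2019.

Aug 28 2019, Sep 25 2019, Oct 30 2019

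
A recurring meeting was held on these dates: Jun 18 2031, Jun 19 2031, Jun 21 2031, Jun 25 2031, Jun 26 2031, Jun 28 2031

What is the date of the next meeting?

The gap pattern 1, 2, 4, 1, 2 repeats every 3 events.
These are the Wednesdays, Thursdays and Saturdays of each week.
Next Wednesday: Jul 2 2031.

Jul 2 2031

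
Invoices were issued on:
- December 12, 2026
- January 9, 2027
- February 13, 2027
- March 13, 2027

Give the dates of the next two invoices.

Gaps: 28, 35, 28 days — a mix of 28 and 35. Every date is a Saturday.
Each is the 2nd Saturday of its month.
2nd Saturday of April 2027: April 10, 2027.
2nd Saturday of May 2027: May 8, 2027.

April 10, 2027; May 8, 2027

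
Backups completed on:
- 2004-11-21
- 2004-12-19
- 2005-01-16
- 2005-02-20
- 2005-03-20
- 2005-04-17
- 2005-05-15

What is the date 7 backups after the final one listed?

2005-12-18

These are Sundays at 28- or 35-day spacing (28, 28, 35, 28, 28, 28).
The pattern: 3rd Sunday of the month.
June 2005 — 3rd Sunday is 2005-06-19.
July 2005 — 3rd Sunday is 2005-07-17.
3rd Sunday of August 2005: 2005-08-21.
3rd Sunday of September 2005: 2005-09-18.
3rd Sunday of October 2005: 2005-10-16.
November 2005 — 3rd Sunday is 2005-11-20.
December 2005 — 3rd Sunday is 2005-12-18.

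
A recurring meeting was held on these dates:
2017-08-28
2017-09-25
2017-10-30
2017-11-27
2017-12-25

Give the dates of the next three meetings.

Every date is a Monday; gaps 28, 35, 28, 28 days.
Each is the last Monday of its month (at least one falls on the 29th or later, ruling out '4th Monday').
Last Monday of January 2018: 2018-01-29.
Last Monday of February 2018: 2018-02-26.
Last Monday of March 2018: 2018-03-26.

2018-01-29, 2018-02-26, 2018-03-26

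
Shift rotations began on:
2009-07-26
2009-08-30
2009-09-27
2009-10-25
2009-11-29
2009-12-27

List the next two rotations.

All Sundays; the gaps (35, 28, 28, 35, 28) vary with month length.
This is the last Sunday of each month.
January 2010 ends with Sunday 2010-01-31.
February 2010 ends with Sunday 2010-02-28.

2010-01-31, 2010-02-28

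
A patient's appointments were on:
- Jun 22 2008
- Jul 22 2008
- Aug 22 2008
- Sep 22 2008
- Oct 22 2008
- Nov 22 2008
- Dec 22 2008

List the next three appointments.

Jan 22 2009, Feb 22 2009, Mar 22 2009

Gaps: 30, 31, 31, 30, 31, 30 days — not constant. Every event is on the 22nd of the month.
Pattern: the 22nd of each month.
January 2009: Jan 22 2009.
February 2009: Feb 22 2009.
March 2009: Mar 22 2009.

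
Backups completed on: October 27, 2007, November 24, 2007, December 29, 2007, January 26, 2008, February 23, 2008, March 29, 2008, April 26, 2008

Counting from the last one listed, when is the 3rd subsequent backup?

July 26, 2008

These are Saturdays with 28, 35, 28, 28, 35, 28-day gaps.
Each is the final Saturday of its month — December 29, 2007 is past the 28th, so '4th Saturday' doesn't fit.
May 2008 ends with Saturday May 31, 2008.
June 2008 ends with Saturday June 28, 2008.
July 2008 ends with Saturday July 26, 2008.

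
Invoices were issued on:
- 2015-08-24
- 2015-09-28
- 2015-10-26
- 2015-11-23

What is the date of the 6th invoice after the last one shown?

All dates are Mondays, 35, 28, 28 days apart.
Specifically, the 4th Monday of each month.
December 2015 — 4th Monday is 2015-12-28.
January 2016 — 4th Monday is 2016-01-25.
February 2016 — 4th Monday is 2016-02-22.
4th Monday of March 2016: 2016-03-28.
4th Monday of April 2016: 2016-04-25.
4th Monday of May 2016: 2016-05-23.

2016-05-23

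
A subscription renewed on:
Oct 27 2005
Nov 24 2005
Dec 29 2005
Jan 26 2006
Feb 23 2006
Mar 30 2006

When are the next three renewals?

These are Thursdays with 28, 35, 28, 28, 35-day gaps.
Each is the final Thursday of its month — Dec 29 2005 is past the 28th, so '4th Thursday' doesn't fit.
April 2006 ends with Thursday Apr 27 2006.
May 2006 ends with Thursday May 25 2006.
June 2006 ends with Thursday Jun 29 2006.

Apr 27 2006, May 25 2006, Jun 29 2006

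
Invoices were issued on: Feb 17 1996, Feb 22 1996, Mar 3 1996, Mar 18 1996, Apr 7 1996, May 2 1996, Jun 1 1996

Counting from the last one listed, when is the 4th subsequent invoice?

Nov 18 1996

Gaps: 5, 10, 15, 20, 25, 30 days — each gap is 5 larger than the previous one.
Next gap: 35 days. Jun 1 1996 + 35 days = Jul 6 1996.
Next gap: 40 days. Jul 6 1996 + 40 days = Aug 15 1996.
Next gap: 45 days. Aug 15 1996 + 45 days = Sep 29 1996.
Next gap: 50 days. Sep 29 1996 + 50 days = Nov 18 1996.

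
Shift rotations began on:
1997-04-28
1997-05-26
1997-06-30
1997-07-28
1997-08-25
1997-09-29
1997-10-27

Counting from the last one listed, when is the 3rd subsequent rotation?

Every date is a Monday; gaps 28, 35, 28, 28, 35, 28 days.
Each is the last Monday of its month (at least one falls on the 29th or later, ruling out '4th Monday').
Last Monday of November 1997: 1997-11-24.
December 1997 ends with Monday 1997-12-29.
January 1998 ends with Monday 1998-01-26.

1998-01-26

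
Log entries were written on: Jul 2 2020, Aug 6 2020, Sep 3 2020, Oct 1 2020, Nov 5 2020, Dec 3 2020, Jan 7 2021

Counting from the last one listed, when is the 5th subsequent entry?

Gaps: 35, 28, 28, 35, 28, 35 days — a mix of 28 and 35. Every date is a Thursday.
Each is the 1st Thursday of its month.
1st Thursday of February 2021: Feb 4 2021.
March 2021 — 1st Thursday is Mar 4 2021.
April 2021 — 1st Thursday is Apr 1 2021.
1st Thursday of May 2021: May 6 2021.
1st Thursday of June 2021: Jun 3 2021.

Jun 3 2021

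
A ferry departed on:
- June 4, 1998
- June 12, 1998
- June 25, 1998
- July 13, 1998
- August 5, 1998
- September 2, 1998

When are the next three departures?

Gaps: 8, 13, 18, 23, 28 days — each gap is 5 larger than the previous one.
Next gap: 33 days. September 2, 1998 + 33 days = October 5, 1998.
Next gap: 38 days. October 5, 1998 + 38 days = November 12, 1998.
Next gap: 43 days. November 12, 1998 + 43 days = December 25, 1998.

October 5, 1998; November 12, 1998; December 25, 1998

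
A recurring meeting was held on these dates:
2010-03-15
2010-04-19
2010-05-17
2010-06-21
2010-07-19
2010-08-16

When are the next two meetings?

2010-09-20, 2010-10-18

Gaps: 35, 28, 35, 28, 28 days — a mix of 28 and 35. Every date is a Monday.
Each is the 3rd Monday of its month.
3rd Monday of September 2010: 2010-09-20.
October 2010 — 3rd Monday is 2010-10-18.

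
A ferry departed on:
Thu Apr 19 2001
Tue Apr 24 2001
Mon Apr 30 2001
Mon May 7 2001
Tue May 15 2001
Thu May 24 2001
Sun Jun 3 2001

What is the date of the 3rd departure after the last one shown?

Intervals are 5, 6, 7, 8, 9, 10 days — an arithmetic progression with common difference 1.
Next gap: 11 days. Sun Jun 3 2001 + 11 days = Thu Jun 14 2001.
Next gap: 12 days. Thu Jun 14 2001 + 12 days = Tue Jun 26 2001.
Next gap: 13 days. Tue Jun 26 2001 + 13 days = Mon Jul 9 2001.

Mon Jul 9 2001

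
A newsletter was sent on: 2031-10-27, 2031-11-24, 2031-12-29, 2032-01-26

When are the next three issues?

2032-02-23, 2032-03-29, 2032-04-26

Every date is a Monday; gaps 28, 35, 28 days.
Each is the last Monday of its month (at least one falls on the 29th or later, ruling out '4th Monday').
February 2032 ends with Monday 2032-02-23.
March 2032 ends with Monday 2032-03-29.
April 2032 ends with Monday 2032-04-26.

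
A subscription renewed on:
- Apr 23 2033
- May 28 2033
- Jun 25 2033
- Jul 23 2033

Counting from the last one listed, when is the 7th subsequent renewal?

These are Saturdays at 28- or 35-day spacing (35, 28, 28).
The pattern: 4th Saturday of the month.
4th Saturday of August 2033: Aug 27 2033.
4th Saturday of September 2033: Sep 24 2033.
4th Saturday of October 2033: Oct 22 2033.
4th Saturday of November 2033: Nov 26 2033.
December 2033 — 4th Saturday is Dec 24 2033.
4th Saturday of January 2034: Jan 28 2034.
February 2034 — 4th Saturday is Feb 25 2034.

Feb 25 2034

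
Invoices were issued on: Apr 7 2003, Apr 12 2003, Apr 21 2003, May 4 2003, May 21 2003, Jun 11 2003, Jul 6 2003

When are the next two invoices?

Intervals are 5, 9, 13, 17, 21, 25 days — an arithmetic progression with common difference 4.
Next gap: 29 days. Jul 6 2003 + 29 days = Aug 4 2003.
Next gap: 33 days. Aug 4 2003 + 33 days = Sep 6 2003.

Aug 4 2003, Sep 6 2003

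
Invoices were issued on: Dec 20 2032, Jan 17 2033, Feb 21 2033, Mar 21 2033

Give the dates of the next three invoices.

Apr 18 2033, May 16 2033, Jun 20 2033

These are Mondays at 28- or 35-day spacing (28, 35, 28).
The pattern: 3rd Monday of the month.
3rd Monday of April 2033: Apr 18 2033.
May 2033 — 3rd Monday is May 16 2033.
June 2033 — 3rd Monday is Jun 20 2033.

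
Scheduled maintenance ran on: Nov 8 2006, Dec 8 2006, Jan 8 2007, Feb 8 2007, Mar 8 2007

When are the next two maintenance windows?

The day-of-month is always 8 (30, 31, 31, 28 days between events).
So this recurs on the 8th of each month.
Next: April 2007 → Apr 8 2007.
Next: May 2007 → May 8 2007.

Apr 8 2007, May 8 2007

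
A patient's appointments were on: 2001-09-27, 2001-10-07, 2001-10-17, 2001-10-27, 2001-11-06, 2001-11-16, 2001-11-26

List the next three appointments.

2001-12-06, 2001-12-16, 2001-12-26

Gaps between consecutive events: 10, 10, 10, 10, 10, 10 days — a constant 10-day interval.
2001-11-26 + 10 days = 2001-12-06.
2001-12-06 + 10 days = 2001-12-16.
2001-12-16 + 10 days = 2001-12-26.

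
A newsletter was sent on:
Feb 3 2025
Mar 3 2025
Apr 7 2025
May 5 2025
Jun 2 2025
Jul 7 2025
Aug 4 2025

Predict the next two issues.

Sep 1 2025, Oct 6 2025

These are Mondays at 28- or 35-day spacing (28, 35, 28, 28, 35, 28).
The pattern: 1st Monday of the month.
1st Monday of September 2025: Sep 1 2025.
1st Monday of October 2025: Oct 6 2025.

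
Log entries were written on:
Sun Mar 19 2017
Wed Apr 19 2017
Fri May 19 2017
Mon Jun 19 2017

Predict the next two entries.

The day-of-month is always 19 (31, 30, 31 days between events).
So this recurs on the 19th of each month.
July 2017: Wed Jul 19 2017.
August 2017: Sat Aug 19 2017.

Wed Jul 19 2017, Sat Aug 19 2017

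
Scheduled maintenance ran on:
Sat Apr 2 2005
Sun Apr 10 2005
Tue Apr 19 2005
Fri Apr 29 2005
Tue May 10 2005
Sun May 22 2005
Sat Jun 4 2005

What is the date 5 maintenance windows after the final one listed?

Tue Aug 23 2005

Gaps: 8, 9, 10, 11, 12, 13 days — each gap is 1 larger than the previous one.
Next gap: 14 days. Sat Jun 4 2005 + 14 days = Sat Jun 18 2005.
Next gap: 15 days. Sat Jun 18 2005 + 15 days = Sun Jul 3 2005.
Next gap: 16 days. Sun Jul 3 2005 + 16 days = Tue Jul 19 2005.
Next gap: 17 days. Tue Jul 19 2005 + 17 days = Fri Aug 5 2005.
Next gap: 18 days. Fri Aug 5 2005 + 18 days = Tue Aug 23 2005.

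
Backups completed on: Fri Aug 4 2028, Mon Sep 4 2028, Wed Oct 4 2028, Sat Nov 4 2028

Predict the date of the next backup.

Gaps: 31, 30, 31 days — not constant. Every event is on the 4th of the month.
Pattern: the 4th of each month.
Next: December 2028 → Mon Dec 4 2028.

Mon Dec 4 2028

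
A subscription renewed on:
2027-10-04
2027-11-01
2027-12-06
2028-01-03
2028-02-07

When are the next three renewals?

2028-03-06, 2028-04-03, 2028-05-01

All dates are Mondays, 28, 35, 28, 35 days apart.
Specifically, the 1st Monday of each month.
March 2028 — 1st Monday is 2028-03-06.
April 2028 — 1st Monday is 2028-04-03.
1st Monday of May 2028: 2028-05-01.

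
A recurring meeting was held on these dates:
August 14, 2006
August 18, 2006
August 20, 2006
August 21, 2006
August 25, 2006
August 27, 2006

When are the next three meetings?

The gap pattern 4, 2, 1, 4, 2 repeats every 3 events.
These are the Mondays, Fridays and Sundays of each week.
The following Monday is August 28, 2006.
Next Friday: September 1, 2006.
Next Sunday: September 3, 2006.

August 28, 2006; September 1, 2006; September 3, 2006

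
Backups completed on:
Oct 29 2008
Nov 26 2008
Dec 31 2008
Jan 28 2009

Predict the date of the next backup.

Feb 25 2009

These are Wednesdays with 28, 35, 28-day gaps.
Each is the final Wednesday of its month — Oct 29 2008 is past the 28th, so '4th Wednesday' doesn't fit.
February 2009 ends with Wednesday Feb 25 2009.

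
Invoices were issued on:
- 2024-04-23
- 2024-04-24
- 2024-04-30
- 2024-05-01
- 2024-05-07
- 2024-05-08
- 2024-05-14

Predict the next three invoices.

2024-05-15, 2024-05-21, 2024-05-22

The gap pattern 1, 6, 1, 6, 1, 6 repeats every 2 events.
These are the Tuesdays and Wednesdays of each week.
The following Wednesday is 2024-05-15.
Next Tuesday: 2024-05-21.
The following Wednesday is 2024-05-22.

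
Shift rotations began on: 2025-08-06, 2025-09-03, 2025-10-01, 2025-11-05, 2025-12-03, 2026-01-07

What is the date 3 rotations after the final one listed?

2026-04-01

Gaps: 28, 28, 35, 28, 35 days — a mix of 28 and 35. Every date is a Wednesday.
Each is the 1st Wednesday of its month.
1st Wednesday of February 2026: 2026-02-04.
March 2026 — 1st Wednesday is 2026-03-04.
April 2026 — 1st Wednesday is 2026-04-01.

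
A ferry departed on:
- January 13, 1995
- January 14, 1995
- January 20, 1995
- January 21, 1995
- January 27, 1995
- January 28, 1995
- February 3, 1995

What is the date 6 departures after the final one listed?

Gaps: 1, 6, 1, 6, 1, 6 days — not constant, but cyclic with period 2.
The events fall on every Friday and Saturday.
Next Saturday: February 4, 1995.
Next Friday: February 10, 1995.
Next Saturday: February 11, 1995.
Next Friday: February 17, 1995.
The following Saturday is February 18, 1995.
Next Friday: February 24, 1995.

February 24, 1995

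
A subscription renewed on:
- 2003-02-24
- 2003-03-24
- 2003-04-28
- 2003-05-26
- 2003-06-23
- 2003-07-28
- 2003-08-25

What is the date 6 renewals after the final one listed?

Gaps: 28, 35, 28, 28, 35, 28 days — a mix of 28 and 35. Every date is a Monday.
Each is the 4th Monday of its month.
September 2003 — 4th Monday is 2003-09-22.
4th Monday of October 2003: 2003-10-27.
November 2003 — 4th Monday is 2003-11-24.
December 2003 — 4th Monday is 2003-12-22.
4th Monday of January 2004: 2004-01-26.
4th Monday of February 2004: 2004-02-23.

2004-02-23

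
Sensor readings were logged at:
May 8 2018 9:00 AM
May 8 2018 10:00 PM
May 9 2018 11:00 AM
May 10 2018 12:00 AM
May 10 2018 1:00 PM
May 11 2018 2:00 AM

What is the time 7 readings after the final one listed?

May 14 2018 9:00 PM

Gaps: 13, 13, 13, 13, 13 hours — each event is 13 hours after the previous one.
May 11 2018 2:00 AM + 13 h = May 11 2018 3:00 PM.
May 11 2018 3:00 PM + 13 h = May 12 2018 4:00 AM.
May 12 2018 4:00 AM + 13 h = May 12 2018 5:00 PM.
May 12 2018 5:00 PM + 13 h = May 13 2018 6:00 AM.
May 13 2018 6:00 AM + 13 h = May 13 2018 7:00 PM.
May 13 2018 7:00 PM + 13 h = May 14 2018 8:00 AM.
May 14 2018 8:00 AM + 13 h = May 14 2018 9:00 PM.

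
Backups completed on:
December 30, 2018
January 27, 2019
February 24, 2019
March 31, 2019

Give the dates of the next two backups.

April 28, 2019; May 26, 2019

Every date is a Sunday; gaps 28, 28, 35 days.
Each is the last Sunday of its month (at least one falls on the 29th or later, ruling out '4th Sunday').
April 2019 ends with Sunday April 28, 2019.
May 2019 ends with Sunday May 26, 2019.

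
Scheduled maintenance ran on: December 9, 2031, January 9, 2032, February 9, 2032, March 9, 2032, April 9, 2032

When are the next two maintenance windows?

May 9, 2032; June 9, 2032

Gaps: 31, 31, 29, 31 days — not constant. Every event is on the 9th of the month.
Pattern: the 9th of each month.
May 2032: May 9, 2032.
June 2032: June 9, 2032.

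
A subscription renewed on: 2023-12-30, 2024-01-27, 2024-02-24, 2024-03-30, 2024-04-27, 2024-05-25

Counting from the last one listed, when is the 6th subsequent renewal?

2024-11-30

All Saturdays; the gaps (28, 28, 35, 28, 28) vary with month length.
This is the last Saturday of each month.
June 2024 ends with Saturday 2024-06-29.
July 2024 ends with Saturday 2024-07-27.
August 2024 ends with Saturday 2024-08-31.
Last Saturday of September 2024: 2024-09-28.
October 2024 ends with Saturday 2024-10-26.
Last Saturday of November 2024: 2024-11-30.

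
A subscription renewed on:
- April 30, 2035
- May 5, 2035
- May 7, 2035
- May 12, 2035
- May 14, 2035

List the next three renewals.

May 19, 2035; May 21, 2035; May 26, 2035

Gaps: 5, 2, 5, 2 days — not constant, but cyclic with period 2.
The events fall on every Monday and Saturday.
Next Saturday: May 19, 2035.
The following Monday is May 21, 2035.
The following Saturday is May 26, 2035.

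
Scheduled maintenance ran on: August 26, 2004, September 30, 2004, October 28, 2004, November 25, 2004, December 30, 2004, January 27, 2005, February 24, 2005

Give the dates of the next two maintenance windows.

March 31, 2005; April 28, 2005

These are Thursdays with 35, 28, 28, 35, 28, 28-day gaps.
Each is the final Thursday of its month — September 30, 2004 is past the 28th, so '4th Thursday' doesn't fit.
March 2005 ends with Thursday March 31, 2005.
April 2005 ends with Thursday April 28, 2005.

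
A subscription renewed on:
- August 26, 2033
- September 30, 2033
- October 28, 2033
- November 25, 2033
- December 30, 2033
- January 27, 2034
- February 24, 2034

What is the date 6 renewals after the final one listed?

All Fridays; the gaps (35, 28, 28, 35, 28, 28) vary with month length.
This is the last Friday of each month.
March 2034 ends with Friday March 31, 2034.
April 2034 ends with Friday April 28, 2034.
May 2034 ends with Friday May 26, 2034.
June 2034 ends with Friday June 30, 2034.
Last Friday of July 2034: July 28, 2034.
Last Friday of August 2034: August 25, 2034.

August 25, 2034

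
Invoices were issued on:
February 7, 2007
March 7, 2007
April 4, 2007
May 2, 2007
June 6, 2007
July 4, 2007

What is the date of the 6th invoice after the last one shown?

These are Wednesdays at 28- or 35-day spacing (28, 28, 28, 35, 28).
The pattern: 1st Wednesday of the month.
August 2007 — 1st Wednesday is August 1, 2007.
September 2007 — 1st Wednesday is September 5, 2007.
1st Wednesday of October 2007: October 3, 2007.
1st Wednesday of November 2007: November 7, 2007.
1st Wednesday of December 2007: December 5, 2007.
1st Wednesday of January 2008: January 2, 2008.

January 2, 2008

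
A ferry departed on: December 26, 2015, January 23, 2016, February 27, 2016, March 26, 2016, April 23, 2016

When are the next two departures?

May 28, 2016; June 25, 2016

Gaps: 28, 35, 28, 28 days — a mix of 28 and 35. Every date is a Saturday.
Each is the 4th Saturday of its month.
4th Saturday of May 2016: May 28, 2016.
4th Saturday of June 2016: June 25, 2016.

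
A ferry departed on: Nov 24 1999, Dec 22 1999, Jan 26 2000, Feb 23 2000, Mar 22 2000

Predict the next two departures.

These are Wednesdays at 28- or 35-day spacing (28, 35, 28, 28).
The pattern: 4th Wednesday of the month.
April 2000 — 4th Wednesday is Apr 26 2000.
4th Wednesday of May 2000: May 24 2000.

Apr 26 2000, May 24 2000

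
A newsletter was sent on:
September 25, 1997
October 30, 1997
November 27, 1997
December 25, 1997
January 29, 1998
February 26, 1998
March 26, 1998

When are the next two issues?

These are Thursdays with 35, 28, 28, 35, 28, 28-day gaps.
Each is the final Thursday of its month — October 30, 1997 is past the 28th, so '4th Thursday' doesn't fit.
April 1998 ends with Thursday April 30, 1998.
May 1998 ends with Thursday May 28, 1998.

April 30, 1998; May 28, 1998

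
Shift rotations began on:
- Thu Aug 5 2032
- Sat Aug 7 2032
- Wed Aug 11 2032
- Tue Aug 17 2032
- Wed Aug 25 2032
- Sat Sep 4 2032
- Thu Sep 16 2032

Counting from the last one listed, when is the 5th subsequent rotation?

Gaps: 2, 4, 6, 8, 10, 12 days — each gap is 2 larger than the previous one.
Next gap: 14 days. Thu Sep 16 2032 + 14 days = Thu Sep 30 2032.
Next gap: 16 days. Thu Sep 30 2032 + 16 days = Sat Oct 16 2032.
Next gap: 18 days. Sat Oct 16 2032 + 18 days = Wed Nov 3 2032.
Next gap: 20 days. Wed Nov 3 2032 + 20 days = Tue Nov 23 2032.
Next gap: 22 days. Tue Nov 23 2032 + 22 days = Wed Dec 15 2032.

Wed Dec 15 2032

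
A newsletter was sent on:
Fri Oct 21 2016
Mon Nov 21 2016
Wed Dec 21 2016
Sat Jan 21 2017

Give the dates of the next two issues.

Gaps: 31, 30, 31 days — not constant. Every event is on the 21st of the month.
Pattern: the 21st of each month.
Next: February 2017 → Tue Feb 21 2017.
Next: March 2017 → Tue Mar 21 2017.

Tue Feb 21 2017, Tue Mar 21 2017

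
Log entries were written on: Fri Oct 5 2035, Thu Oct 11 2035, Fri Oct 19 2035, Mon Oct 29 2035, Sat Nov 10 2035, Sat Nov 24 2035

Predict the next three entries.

Mon Dec 10 2035, Fri Dec 28 2035, Thu Jan 17 2036

The spacing grows by 2 each time: 6, 8, 10, 12, 14 days.
Next gap: 16 days. Sat Nov 24 2035 + 16 days = Mon Dec 10 2035.
Next gap: 18 days. Mon Dec 10 2035 + 18 days = Fri Dec 28 2035.
Next gap: 20 days. Fri Dec 28 2035 + 20 days = Thu Jan 17 2036.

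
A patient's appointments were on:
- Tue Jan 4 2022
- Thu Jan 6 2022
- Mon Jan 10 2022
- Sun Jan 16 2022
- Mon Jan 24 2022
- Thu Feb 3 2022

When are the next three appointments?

Tue Feb 15 2022, Tue Mar 1 2022, Thu Mar 17 2022

Intervals are 2, 4, 6, 8, 10 days — an arithmetic progression with common difference 2.
Next gap: 12 days. Thu Feb 3 2022 + 12 days = Tue Feb 15 2022.
Next gap: 14 days. Tue Feb 15 2022 + 14 days = Tue Mar 1 2022.
Next gap: 16 days. Tue Mar 1 2022 + 16 days = Thu Mar 17 2022.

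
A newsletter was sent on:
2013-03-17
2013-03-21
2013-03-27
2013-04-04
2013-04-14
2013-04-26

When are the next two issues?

Intervals are 4, 6, 8, 10, 12 days — an arithmetic progression with common difference 2.
Next gap: 14 days. 2013-04-26 + 14 days = 2013-05-10.
Next gap: 16 days. 2013-05-10 + 16 days = 2013-05-26.

2013-05-10, 2013-05-26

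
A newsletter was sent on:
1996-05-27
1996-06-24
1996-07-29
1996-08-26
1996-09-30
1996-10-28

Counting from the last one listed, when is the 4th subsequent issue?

All Mondays; the gaps (28, 35, 28, 35, 28) vary with month length.
This is the last Monday of each month.
Last Monday of November 1996: 1996-11-25.
Last Monday of December 1996: 1996-12-30.
Last Monday of January 1997: 1997-01-27.
Last Monday of February 1997: 1997-02-24.

1997-02-24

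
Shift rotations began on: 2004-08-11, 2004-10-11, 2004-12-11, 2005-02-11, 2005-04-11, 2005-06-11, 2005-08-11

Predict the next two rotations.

Each date is the 11th; the gaps (61, 61, 62, 59, 61, 61) track the month lengths.
The rule is the 11th of every 2 months.
October 2005: 2005-10-11.
December 2005: 2005-12-11.

2005-10-11, 2005-12-11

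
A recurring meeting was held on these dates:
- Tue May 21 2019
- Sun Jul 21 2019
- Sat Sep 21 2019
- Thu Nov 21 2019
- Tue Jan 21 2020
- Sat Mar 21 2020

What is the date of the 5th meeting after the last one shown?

Thu Jan 21 2021

The day-of-month is always 21 (61, 62, 61, 61, 60 days between events).
So this recurs on the 21st of every 2 months.
Next: May 2020 → Thu May 21 2020.
Next: July 2020 → Tue Jul 21 2020.
September 2020: Mon Sep 21 2020.
Next: November 2020 → Sat Nov 21 2020.
January 2021: Thu Jan 21 2021.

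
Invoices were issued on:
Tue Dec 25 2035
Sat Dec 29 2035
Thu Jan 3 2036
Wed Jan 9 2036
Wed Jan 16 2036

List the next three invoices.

Thu Jan 24 2036, Sat Feb 2 2036, Tue Feb 12 2036

Intervals are 4, 5, 6, 7 days — an arithmetic progression with common difference 1.
Next gap: 8 days. Wed Jan 16 2036 + 8 days = Thu Jan 24 2036.
Next gap: 9 days. Thu Jan 24 2036 + 9 days = Sat Feb 2 2036.
Next gap: 10 days. Sat Feb 2 2036 + 10 days = Tue Feb 12 2036.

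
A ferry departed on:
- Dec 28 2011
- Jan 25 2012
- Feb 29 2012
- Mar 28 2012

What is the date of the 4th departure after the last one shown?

Jul 25 2012

All Wednesdays; the gaps (28, 35, 28) vary with month length.
This is the last Wednesday of each month.
April 2012 ends with Wednesday Apr 25 2012.
Last Wednesday of May 2012: May 30 2012.
June 2012 ends with Wednesday Jun 27 2012.
Last Wednesday of July 2012: Jul 25 2012.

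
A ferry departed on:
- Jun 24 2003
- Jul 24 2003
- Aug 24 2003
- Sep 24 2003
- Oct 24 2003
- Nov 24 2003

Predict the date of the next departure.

The day-of-month is always 24 (30, 31, 31, 30, 31 days between events).
So this recurs on the 24th of each month.
Next: December 2003 → Dec 24 2003.

Dec 24 2003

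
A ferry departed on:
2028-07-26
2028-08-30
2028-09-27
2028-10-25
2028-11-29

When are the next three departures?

2028-12-27, 2029-01-31, 2029-02-28

Every date is a Wednesday; gaps 35, 28, 28, 35 days.
Each is the last Wednesday of its month (at least one falls on the 29th or later, ruling out '4th Wednesday').
December 2028 ends with Wednesday 2028-12-27.
January 2029 ends with Wednesday 2029-01-31.
Last Wednesday of February 2029: 2029-02-28.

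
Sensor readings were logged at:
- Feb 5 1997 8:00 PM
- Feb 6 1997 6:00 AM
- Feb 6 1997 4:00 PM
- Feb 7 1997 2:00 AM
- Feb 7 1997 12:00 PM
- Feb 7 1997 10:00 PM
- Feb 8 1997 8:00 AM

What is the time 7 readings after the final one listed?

Gaps: 10, 10, 10, 10, 10, 10 hours — each event is 10 hours after the previous one.
Feb 8 1997 8:00 AM + 10 h = Feb 8 1997 6:00 PM.
Feb 8 1997 6:00 PM + 10 h = Feb 9 1997 4:00 AM.
Feb 9 1997 4:00 AM + 10 h = Feb 9 1997 2:00 PM.
Feb 9 1997 2:00 PM + 10 h = Feb 10 1997 12:00 AM.
Feb 10 1997 12:00 AM + 10 h = Feb 10 1997 10:00 AM.
Feb 10 1997 10:00 AM + 10 h = Feb 10 1997 8:00 PM.
Feb 10 1997 8:00 PM + 10 h = Feb 11 1997 6:00 AM.

Feb 11 1997 6:00 AM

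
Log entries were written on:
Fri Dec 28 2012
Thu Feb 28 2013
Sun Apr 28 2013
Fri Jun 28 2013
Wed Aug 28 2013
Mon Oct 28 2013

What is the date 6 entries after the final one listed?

Tue Oct 28 2014

Each date is the 28th; the gaps (62, 59, 61, 61, 61) track the month lengths.
The rule is the 28th of every 2 months.
December 2013: Sat Dec 28 2013.
February 2014: Fri Feb 28 2014.
Next: April 2014 → Mon Apr 28 2014.
Next: June 2014 → Sat Jun 28 2014.
Next: August 2014 → Thu Aug 28 2014.
Next: October 2014 → Tue Oct 28 2014.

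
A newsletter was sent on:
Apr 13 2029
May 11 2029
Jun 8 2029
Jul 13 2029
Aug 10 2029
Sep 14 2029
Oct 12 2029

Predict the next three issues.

Nov 9 2029, Dec 14 2029, Jan 11 2030

All dates are Fridays, 28, 28, 35, 28, 35, 28 days apart.
Specifically, the 2nd Friday of each month.
November 2029 — 2nd Friday is Nov 9 2029.
December 2029 — 2nd Friday is Dec 14 2029.
2nd Friday of January 2030: Jan 11 2030.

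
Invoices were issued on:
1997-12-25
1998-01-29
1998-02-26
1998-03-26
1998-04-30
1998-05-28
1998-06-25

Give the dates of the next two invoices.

All Thursdays; the gaps (35, 28, 28, 35, 28, 28) vary with month length.
This is the last Thursday of each month.
Last Thursday of July 1998: 1998-07-30.
August 1998 ends with Thursday 1998-08-27.

1998-07-30, 1998-08-27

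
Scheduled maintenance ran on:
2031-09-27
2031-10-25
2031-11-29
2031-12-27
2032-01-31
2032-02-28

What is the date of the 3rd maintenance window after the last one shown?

All Saturdays; the gaps (28, 35, 28, 35, 28) vary with month length.
This is the last Saturday of each month.
Last Saturday of March 2032: 2032-03-27.
April 2032 ends with Saturday 2032-04-24.
Last Saturday of May 2032: 2032-05-29.

2032-05-29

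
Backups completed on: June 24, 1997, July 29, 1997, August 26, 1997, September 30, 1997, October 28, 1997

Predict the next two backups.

Every date is a Tuesday; gaps 35, 28, 35, 28 days.
Each is the last Tuesday of its month (at least one falls on the 29th or later, ruling out '4th Tuesday').
Last Tuesday of November 1997: November 25, 1997.
Last Tuesday of December 1997: December 30, 1997.

November 25, 1997; December 30, 1997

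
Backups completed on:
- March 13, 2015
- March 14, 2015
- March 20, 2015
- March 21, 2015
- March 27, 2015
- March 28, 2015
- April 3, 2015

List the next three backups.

The gap pattern 1, 6, 1, 6, 1, 6 repeats every 2 events.
These are the Fridays and Saturdays of each week.
Next Saturday: April 4, 2015.
The following Friday is April 10, 2015.
Next Saturday: April 11, 2015.

April 4, 2015; April 10, 2015; April 11, 2015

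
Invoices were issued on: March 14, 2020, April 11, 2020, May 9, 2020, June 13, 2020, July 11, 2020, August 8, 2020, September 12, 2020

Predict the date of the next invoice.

Gaps: 28, 28, 35, 28, 28, 35 days — a mix of 28 and 35. Every date is a Saturday.
Each is the 2nd Saturday of its month.
2nd Saturday of October 2020: October 10, 2020.

October 10, 2020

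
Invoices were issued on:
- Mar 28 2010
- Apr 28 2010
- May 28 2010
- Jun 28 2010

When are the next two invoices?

Jul 28 2010, Aug 28 2010

The day-of-month is always 28 (31, 30, 31 days between events).
So this recurs on the 28th of each month.
July 2010: Jul 28 2010.
Next: August 2010 → Aug 28 2010.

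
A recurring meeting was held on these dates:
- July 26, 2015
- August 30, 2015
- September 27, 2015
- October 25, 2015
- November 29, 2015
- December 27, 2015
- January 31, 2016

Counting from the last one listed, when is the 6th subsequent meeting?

July 31, 2016

All Sundays; the gaps (35, 28, 28, 35, 28, 35) vary with month length.
This is the last Sunday of each month.
February 2016 ends with Sunday February 28, 2016.
March 2016 ends with Sunday March 27, 2016.
Last Sunday of April 2016: April 24, 2016.
Last Sunday of May 2016: May 29, 2016.
June 2016 ends with Sunday June 26, 2016.
Last Sunday of July 2016: July 31, 2016.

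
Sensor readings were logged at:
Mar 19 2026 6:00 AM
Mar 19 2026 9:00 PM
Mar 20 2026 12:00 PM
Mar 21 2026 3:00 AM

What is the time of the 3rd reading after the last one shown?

Spacing: 15, 15, 15 h — constant 15 h.
Mar 21 2026 3:00 AM + 15 h = Mar 21 2026 6:00 PM.
Mar 21 2026 6:00 PM + 15 h = Mar 22 2026 9:00 AM.
Mar 22 2026 9:00 AM + 15 h = Mar 23 2026 12:00 AM.

Mar 23 2026 12:00 AM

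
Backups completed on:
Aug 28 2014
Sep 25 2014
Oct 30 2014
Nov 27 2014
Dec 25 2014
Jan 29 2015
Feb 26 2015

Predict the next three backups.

All Thursdays; the gaps (28, 35, 28, 28, 35, 28) vary with month length.
This is the last Thursday of each month.
Last Thursday of March 2015: Mar 26 2015.
April 2015 ends with Thursday Apr 30 2015.
May 2015 ends with Thursday May 28 2015.

Mar 26 2015, Apr 30 2015, May 28 2015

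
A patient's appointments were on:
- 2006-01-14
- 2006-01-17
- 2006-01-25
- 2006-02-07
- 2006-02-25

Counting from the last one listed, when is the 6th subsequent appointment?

The spacing grows by 5 each time: 3, 8, 13, 18 days.
Next gap: 23 days. 2006-02-25 + 23 days = 2006-03-20.
Next gap: 28 days. 2006-03-20 + 28 days = 2006-04-17.
Next gap: 33 days. 2006-04-17 + 33 days = 2006-05-20.
Next gap: 38 days. 2006-05-20 + 38 days = 2006-06-27.
Next gap: 43 days. 2006-06-27 + 43 days = 2006-08-09.
Next gap: 48 days. 2006-08-09 + 48 days = 2006-09-26.

2006-09-26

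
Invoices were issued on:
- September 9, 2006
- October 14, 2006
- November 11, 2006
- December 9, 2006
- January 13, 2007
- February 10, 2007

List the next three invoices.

March 10, 2007; April 14, 2007; May 12, 2007

These are Saturdays at 28- or 35-day spacing (35, 28, 28, 35, 28).
The pattern: 2nd Saturday of the month.
March 2007 — 2nd Saturday is March 10, 2007.
April 2007 — 2nd Saturday is April 14, 2007.
2nd Saturday of May 2007: May 12, 2007.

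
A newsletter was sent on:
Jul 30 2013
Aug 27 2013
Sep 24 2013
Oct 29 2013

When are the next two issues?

All Tuesdays; the gaps (28, 28, 35) vary with month length.
This is the last Tuesday of each month.
Last Tuesday of November 2013: Nov 26 2013.
Last Tuesday of December 2013: Dec 31 2013.

Nov 26 2013, Dec 31 2013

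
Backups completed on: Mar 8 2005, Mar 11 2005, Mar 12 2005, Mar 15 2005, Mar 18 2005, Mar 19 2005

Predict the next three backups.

Every event lands on a Tuesday or Friday or Saturday (gaps cycle 3, 1, 3, 3, 1).
So the schedule is: every Tuesday, Friday and Saturday.
The following Tuesday is Mar 22 2005.
The following Friday is Mar 25 2005.
Next Saturday: Mar 26 2005.

Mar 22 2005, Mar 25 2005, Mar 26 2005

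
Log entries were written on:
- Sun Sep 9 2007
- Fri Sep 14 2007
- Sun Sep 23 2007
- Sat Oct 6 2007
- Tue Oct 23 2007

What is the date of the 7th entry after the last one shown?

Intervals are 5, 9, 13, 17 days — an arithmetic progression with common difference 4.
Next gap: 21 days. Tue Oct 23 2007 + 21 days = Tue Nov 13 2007.
Next gap: 25 days. Tue Nov 13 2007 + 25 days = Sat Dec 8 2007.
Next gap: 29 days. Sat Dec 8 2007 + 29 days = Sun Jan 6 2008.
Next gap: 33 days. Sun Jan 6 2008 + 33 days = Fri Feb 8 2008.
Next gap: 37 days. Fri Feb 8 2008 + 37 days = Sun Mar 16 2008.
Next gap: 41 days. Sun Mar 16 2008 + 41 days = Sat Apr 26 2008.
Next gap: 45 days. Sat Apr 26 2008 + 45 days = Tue Jun 10 2008.

Tue Jun 10 2008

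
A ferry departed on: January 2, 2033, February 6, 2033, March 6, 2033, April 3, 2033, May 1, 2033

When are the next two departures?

June 5, 2033; July 3, 2033

All dates are Sundays, 35, 28, 28, 28 days apart.
Specifically, the 1st Sunday of each month.
1st Sunday of June 2033: June 5, 2033.
1st Sunday of July 2033: July 3, 2033.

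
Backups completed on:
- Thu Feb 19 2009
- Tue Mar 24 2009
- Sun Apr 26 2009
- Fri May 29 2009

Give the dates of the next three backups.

Wed Jul 1 2009, Mon Aug 3 2009, Sat Sep 5 2009

Every event comes 33 days after the last (33, 33, 33).
Fri May 29 2009 + 33 days = Wed Jul 1 2009.
Wed Jul 1 2009 + 33 days = Mon Aug 3 2009.
Mon Aug 3 2009 + 33 days = Sat Sep 5 2009.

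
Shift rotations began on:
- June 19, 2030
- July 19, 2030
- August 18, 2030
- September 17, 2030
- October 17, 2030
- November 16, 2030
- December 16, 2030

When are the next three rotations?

January 15, 2031; February 14, 2031; March 16, 2031

Gaps between consecutive events: 30, 30, 30, 30, 30, 30 days — a constant 30-day interval.
December 16, 2030 + 30 days = January 15, 2031.
January 15, 2031 + 30 days = February 14, 2031.
February 14, 2031 + 30 days = March 16, 2031.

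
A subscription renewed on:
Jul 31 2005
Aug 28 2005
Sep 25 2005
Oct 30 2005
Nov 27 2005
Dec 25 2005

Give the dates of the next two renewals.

Jan 29 2006, Feb 26 2006

All Sundays; the gaps (28, 28, 35, 28, 28) vary with month length.
This is the last Sunday of each month.
Last Sunday of January 2006: Jan 29 2006.
Last Sunday of February 2006: Feb 26 2006.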